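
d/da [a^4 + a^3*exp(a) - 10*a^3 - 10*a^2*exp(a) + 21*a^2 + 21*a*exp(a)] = a^3*exp(a) + 4*a^3 - 7*a^2*exp(a) - 30*a^2 + a*exp(a) + 42*a + 21*exp(a)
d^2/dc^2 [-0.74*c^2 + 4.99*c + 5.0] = -1.48000000000000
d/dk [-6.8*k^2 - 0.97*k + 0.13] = -13.6*k - 0.97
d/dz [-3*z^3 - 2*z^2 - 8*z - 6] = -9*z^2 - 4*z - 8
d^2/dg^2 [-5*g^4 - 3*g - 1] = -60*g^2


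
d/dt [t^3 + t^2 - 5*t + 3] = 3*t^2 + 2*t - 5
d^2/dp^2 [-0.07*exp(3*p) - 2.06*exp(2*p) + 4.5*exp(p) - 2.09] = (-0.63*exp(2*p) - 8.24*exp(p) + 4.5)*exp(p)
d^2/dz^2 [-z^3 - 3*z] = -6*z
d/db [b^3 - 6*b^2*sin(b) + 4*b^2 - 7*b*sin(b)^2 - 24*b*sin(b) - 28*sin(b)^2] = -6*b^2*cos(b) + 3*b^2 - 12*b*sin(b) - 7*b*sin(2*b) - 24*b*cos(b) + 8*b - 7*sin(b)^2 - 24*sin(b) - 28*sin(2*b)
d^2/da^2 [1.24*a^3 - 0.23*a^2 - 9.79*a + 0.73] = 7.44*a - 0.46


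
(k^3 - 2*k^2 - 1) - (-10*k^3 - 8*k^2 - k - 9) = 11*k^3 + 6*k^2 + k + 8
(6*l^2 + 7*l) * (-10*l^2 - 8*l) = -60*l^4 - 118*l^3 - 56*l^2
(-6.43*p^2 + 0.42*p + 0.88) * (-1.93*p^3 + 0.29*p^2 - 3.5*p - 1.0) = 12.4099*p^5 - 2.6753*p^4 + 20.9284*p^3 + 5.2152*p^2 - 3.5*p - 0.88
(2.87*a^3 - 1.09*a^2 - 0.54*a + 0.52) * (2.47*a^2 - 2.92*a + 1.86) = 7.0889*a^5 - 11.0727*a^4 + 7.1872*a^3 + 0.8338*a^2 - 2.5228*a + 0.9672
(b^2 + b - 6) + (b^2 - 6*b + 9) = 2*b^2 - 5*b + 3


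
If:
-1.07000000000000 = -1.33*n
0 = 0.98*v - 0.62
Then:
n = 0.80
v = 0.63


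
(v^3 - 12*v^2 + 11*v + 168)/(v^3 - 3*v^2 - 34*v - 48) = (v - 7)/(v + 2)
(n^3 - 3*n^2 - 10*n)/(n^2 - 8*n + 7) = n*(n^2 - 3*n - 10)/(n^2 - 8*n + 7)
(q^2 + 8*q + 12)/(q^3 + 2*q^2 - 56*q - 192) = (q + 2)/(q^2 - 4*q - 32)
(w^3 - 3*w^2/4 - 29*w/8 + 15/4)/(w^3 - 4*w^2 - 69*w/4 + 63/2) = (4*w^2 + 3*w - 10)/(2*(2*w^2 - 5*w - 42))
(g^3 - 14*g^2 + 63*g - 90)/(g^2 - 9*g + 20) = (g^2 - 9*g + 18)/(g - 4)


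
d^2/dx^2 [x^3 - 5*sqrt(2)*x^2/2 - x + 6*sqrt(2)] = 6*x - 5*sqrt(2)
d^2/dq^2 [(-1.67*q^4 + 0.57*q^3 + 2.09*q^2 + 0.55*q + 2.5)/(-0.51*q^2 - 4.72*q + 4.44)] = (0.868733999999999*q^6 + 24.120144*q^5 + 200.54028*q^4 - 578.168502*q^3 + 434.435724*q^2 - 111.001032*q - 228.169328)/(0.132651*q^6 + 3.683016*q^5 + 30.62142*q^4 + 41.02624*q^3 - 266.58648*q^2 + 279.144576*q - 87.528384)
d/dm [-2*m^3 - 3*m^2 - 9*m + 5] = -6*m^2 - 6*m - 9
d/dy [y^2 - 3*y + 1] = 2*y - 3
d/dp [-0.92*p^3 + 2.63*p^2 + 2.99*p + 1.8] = -2.76*p^2 + 5.26*p + 2.99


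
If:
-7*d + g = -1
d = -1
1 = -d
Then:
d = -1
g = -8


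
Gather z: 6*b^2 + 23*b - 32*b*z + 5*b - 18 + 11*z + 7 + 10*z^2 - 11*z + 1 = 6*b^2 - 32*b*z + 28*b + 10*z^2 - 10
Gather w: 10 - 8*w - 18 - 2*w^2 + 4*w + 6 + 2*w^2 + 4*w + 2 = 0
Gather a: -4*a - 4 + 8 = 4 - 4*a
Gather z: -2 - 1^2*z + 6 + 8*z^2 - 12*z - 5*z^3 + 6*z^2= -5*z^3 + 14*z^2 - 13*z + 4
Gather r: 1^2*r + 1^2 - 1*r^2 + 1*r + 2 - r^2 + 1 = -2*r^2 + 2*r + 4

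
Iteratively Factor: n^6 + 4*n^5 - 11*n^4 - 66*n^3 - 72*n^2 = (n - 4)*(n^5 + 8*n^4 + 21*n^3 + 18*n^2) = n*(n - 4)*(n^4 + 8*n^3 + 21*n^2 + 18*n) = n^2*(n - 4)*(n^3 + 8*n^2 + 21*n + 18) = n^2*(n - 4)*(n + 2)*(n^2 + 6*n + 9) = n^2*(n - 4)*(n + 2)*(n + 3)*(n + 3)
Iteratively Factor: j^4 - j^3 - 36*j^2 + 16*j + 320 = (j + 4)*(j^3 - 5*j^2 - 16*j + 80) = (j - 5)*(j + 4)*(j^2 - 16) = (j - 5)*(j + 4)^2*(j - 4)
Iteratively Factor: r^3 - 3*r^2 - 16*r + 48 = (r - 4)*(r^2 + r - 12) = (r - 4)*(r - 3)*(r + 4)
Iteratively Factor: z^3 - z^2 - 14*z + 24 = (z + 4)*(z^2 - 5*z + 6) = (z - 3)*(z + 4)*(z - 2)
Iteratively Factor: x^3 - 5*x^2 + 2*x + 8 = (x - 4)*(x^2 - x - 2) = (x - 4)*(x - 2)*(x + 1)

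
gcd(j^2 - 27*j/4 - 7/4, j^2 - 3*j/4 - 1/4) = j + 1/4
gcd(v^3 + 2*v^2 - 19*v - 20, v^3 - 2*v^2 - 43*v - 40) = v^2 + 6*v + 5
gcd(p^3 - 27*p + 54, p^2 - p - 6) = p - 3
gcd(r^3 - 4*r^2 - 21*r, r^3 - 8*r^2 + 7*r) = r^2 - 7*r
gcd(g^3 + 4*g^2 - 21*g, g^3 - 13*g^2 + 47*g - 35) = 1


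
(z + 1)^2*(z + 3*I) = z^3 + 2*z^2 + 3*I*z^2 + z + 6*I*z + 3*I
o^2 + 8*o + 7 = (o + 1)*(o + 7)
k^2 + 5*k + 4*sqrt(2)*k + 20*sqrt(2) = (k + 5)*(k + 4*sqrt(2))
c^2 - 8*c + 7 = (c - 7)*(c - 1)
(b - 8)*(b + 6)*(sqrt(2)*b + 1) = sqrt(2)*b^3 - 2*sqrt(2)*b^2 + b^2 - 48*sqrt(2)*b - 2*b - 48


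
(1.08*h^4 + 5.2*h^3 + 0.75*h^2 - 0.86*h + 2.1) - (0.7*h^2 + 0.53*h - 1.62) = 1.08*h^4 + 5.2*h^3 + 0.05*h^2 - 1.39*h + 3.72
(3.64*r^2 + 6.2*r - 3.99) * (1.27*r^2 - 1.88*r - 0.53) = 4.6228*r^4 + 1.0308*r^3 - 18.6525*r^2 + 4.2152*r + 2.1147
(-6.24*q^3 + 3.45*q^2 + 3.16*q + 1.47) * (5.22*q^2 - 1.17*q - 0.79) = -32.5728*q^5 + 25.3098*q^4 + 17.3883*q^3 + 1.2507*q^2 - 4.2163*q - 1.1613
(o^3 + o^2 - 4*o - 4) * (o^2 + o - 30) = o^5 + 2*o^4 - 33*o^3 - 38*o^2 + 116*o + 120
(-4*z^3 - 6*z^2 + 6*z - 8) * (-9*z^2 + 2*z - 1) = 36*z^5 + 46*z^4 - 62*z^3 + 90*z^2 - 22*z + 8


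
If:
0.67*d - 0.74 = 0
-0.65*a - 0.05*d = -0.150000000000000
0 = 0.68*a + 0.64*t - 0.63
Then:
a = 0.15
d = 1.10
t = 0.83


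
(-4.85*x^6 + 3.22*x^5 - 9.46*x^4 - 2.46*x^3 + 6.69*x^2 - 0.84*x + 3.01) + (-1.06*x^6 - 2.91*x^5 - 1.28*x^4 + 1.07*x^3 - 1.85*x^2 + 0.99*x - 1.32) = -5.91*x^6 + 0.31*x^5 - 10.74*x^4 - 1.39*x^3 + 4.84*x^2 + 0.15*x + 1.69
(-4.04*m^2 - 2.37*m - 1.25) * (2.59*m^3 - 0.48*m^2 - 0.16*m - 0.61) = -10.4636*m^5 - 4.1991*m^4 - 1.4535*m^3 + 3.4436*m^2 + 1.6457*m + 0.7625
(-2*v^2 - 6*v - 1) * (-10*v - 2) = 20*v^3 + 64*v^2 + 22*v + 2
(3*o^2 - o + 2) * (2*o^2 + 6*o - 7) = 6*o^4 + 16*o^3 - 23*o^2 + 19*o - 14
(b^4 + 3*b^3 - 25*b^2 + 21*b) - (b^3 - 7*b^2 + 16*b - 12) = b^4 + 2*b^3 - 18*b^2 + 5*b + 12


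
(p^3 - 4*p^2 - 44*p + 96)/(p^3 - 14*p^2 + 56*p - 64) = (p + 6)/(p - 4)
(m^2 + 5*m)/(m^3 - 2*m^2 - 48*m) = (m + 5)/(m^2 - 2*m - 48)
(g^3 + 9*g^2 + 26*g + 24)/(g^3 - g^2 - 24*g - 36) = (g + 4)/(g - 6)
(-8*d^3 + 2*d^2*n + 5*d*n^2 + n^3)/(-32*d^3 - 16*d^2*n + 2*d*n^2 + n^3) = (d - n)/(4*d - n)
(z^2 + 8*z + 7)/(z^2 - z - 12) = (z^2 + 8*z + 7)/(z^2 - z - 12)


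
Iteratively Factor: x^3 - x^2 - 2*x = (x - 2)*(x^2 + x) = (x - 2)*(x + 1)*(x)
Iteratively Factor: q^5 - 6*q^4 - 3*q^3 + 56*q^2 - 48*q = (q - 4)*(q^4 - 2*q^3 - 11*q^2 + 12*q) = (q - 4)*(q + 3)*(q^3 - 5*q^2 + 4*q) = (q - 4)*(q - 1)*(q + 3)*(q^2 - 4*q) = (q - 4)^2*(q - 1)*(q + 3)*(q)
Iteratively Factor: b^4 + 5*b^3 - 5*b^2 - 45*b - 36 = (b + 3)*(b^3 + 2*b^2 - 11*b - 12) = (b + 1)*(b + 3)*(b^2 + b - 12) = (b + 1)*(b + 3)*(b + 4)*(b - 3)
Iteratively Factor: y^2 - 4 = (y + 2)*(y - 2)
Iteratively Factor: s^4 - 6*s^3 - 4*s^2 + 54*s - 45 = (s + 3)*(s^3 - 9*s^2 + 23*s - 15) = (s - 5)*(s + 3)*(s^2 - 4*s + 3) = (s - 5)*(s - 3)*(s + 3)*(s - 1)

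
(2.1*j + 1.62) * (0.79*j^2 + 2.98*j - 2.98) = 1.659*j^3 + 7.5378*j^2 - 1.4304*j - 4.8276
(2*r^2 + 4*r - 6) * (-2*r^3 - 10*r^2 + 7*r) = -4*r^5 - 28*r^4 - 14*r^3 + 88*r^2 - 42*r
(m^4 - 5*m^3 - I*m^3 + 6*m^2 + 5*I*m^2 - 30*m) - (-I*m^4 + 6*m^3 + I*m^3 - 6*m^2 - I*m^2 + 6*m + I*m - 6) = m^4 + I*m^4 - 11*m^3 - 2*I*m^3 + 12*m^2 + 6*I*m^2 - 36*m - I*m + 6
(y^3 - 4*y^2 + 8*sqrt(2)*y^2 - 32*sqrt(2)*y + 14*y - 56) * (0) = 0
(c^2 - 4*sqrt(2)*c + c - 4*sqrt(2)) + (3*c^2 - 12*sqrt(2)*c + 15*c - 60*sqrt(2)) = 4*c^2 - 16*sqrt(2)*c + 16*c - 64*sqrt(2)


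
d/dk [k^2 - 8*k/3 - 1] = 2*k - 8/3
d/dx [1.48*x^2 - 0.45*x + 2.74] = 2.96*x - 0.45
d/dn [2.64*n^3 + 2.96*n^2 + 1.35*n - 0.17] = 7.92*n^2 + 5.92*n + 1.35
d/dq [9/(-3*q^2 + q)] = 9*(6*q - 1)/(q^2*(3*q - 1)^2)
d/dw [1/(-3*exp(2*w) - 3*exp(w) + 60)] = (2*exp(w) + 1)*exp(w)/(3*(exp(2*w) + exp(w) - 20)^2)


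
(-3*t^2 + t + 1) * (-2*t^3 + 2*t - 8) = 6*t^5 - 2*t^4 - 8*t^3 + 26*t^2 - 6*t - 8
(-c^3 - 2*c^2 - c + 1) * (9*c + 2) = -9*c^4 - 20*c^3 - 13*c^2 + 7*c + 2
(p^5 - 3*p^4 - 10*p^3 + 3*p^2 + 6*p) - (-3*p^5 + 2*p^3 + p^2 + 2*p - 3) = 4*p^5 - 3*p^4 - 12*p^3 + 2*p^2 + 4*p + 3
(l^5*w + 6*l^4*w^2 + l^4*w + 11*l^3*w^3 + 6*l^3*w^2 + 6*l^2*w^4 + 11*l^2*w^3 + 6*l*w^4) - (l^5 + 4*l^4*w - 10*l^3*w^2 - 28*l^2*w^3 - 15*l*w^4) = l^5*w - l^5 + 6*l^4*w^2 - 3*l^4*w + 11*l^3*w^3 + 16*l^3*w^2 + 6*l^2*w^4 + 39*l^2*w^3 + 21*l*w^4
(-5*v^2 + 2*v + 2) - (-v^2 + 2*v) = 2 - 4*v^2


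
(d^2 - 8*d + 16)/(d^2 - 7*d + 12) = (d - 4)/(d - 3)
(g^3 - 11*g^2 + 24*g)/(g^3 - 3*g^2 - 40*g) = (g - 3)/(g + 5)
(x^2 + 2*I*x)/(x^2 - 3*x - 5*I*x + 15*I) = x*(x + 2*I)/(x^2 - 3*x - 5*I*x + 15*I)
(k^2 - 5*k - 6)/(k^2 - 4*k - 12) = (k + 1)/(k + 2)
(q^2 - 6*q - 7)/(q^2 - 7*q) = (q + 1)/q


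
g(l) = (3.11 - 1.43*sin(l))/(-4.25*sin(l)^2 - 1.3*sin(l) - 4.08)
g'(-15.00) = 0.30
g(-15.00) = -0.80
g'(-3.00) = -0.38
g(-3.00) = -0.83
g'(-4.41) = -0.10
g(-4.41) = -0.19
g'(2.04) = -0.17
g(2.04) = -0.21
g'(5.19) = -0.21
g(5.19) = -0.70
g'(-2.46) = 0.29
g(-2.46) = -0.81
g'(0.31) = 0.70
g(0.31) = -0.55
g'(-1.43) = -0.06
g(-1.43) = -0.65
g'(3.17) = -0.56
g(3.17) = -0.78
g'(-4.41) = -0.10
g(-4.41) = -0.19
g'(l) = (3.11 - 1.43*sin(l))*(8.5*sin(l)*cos(l) + 1.3*cos(l))/(-4.25*sin(l)^2 - 1.3*sin(l) - 4.08)^2 - 1.43*cos(l)/(-4.25*sin(l)^2 - 1.3*sin(l) - 4.08) = (-6.0775*sin(l)^2 + 26.435*sin(l) + 9.8774)*cos(l)/(18.0625*sin(l)^4 + 11.05*sin(l)^3 + 36.37*sin(l)^2 + 10.608*sin(l) + 16.6464)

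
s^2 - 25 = (s - 5)*(s + 5)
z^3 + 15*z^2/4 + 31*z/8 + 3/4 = (z + 1/4)*(z + 3/2)*(z + 2)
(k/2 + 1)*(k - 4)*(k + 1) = k^3/2 - k^2/2 - 5*k - 4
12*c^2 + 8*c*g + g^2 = (2*c + g)*(6*c + g)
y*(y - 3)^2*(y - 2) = y^4 - 8*y^3 + 21*y^2 - 18*y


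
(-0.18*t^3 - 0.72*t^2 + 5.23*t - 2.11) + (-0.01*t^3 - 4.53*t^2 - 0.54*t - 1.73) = -0.19*t^3 - 5.25*t^2 + 4.69*t - 3.84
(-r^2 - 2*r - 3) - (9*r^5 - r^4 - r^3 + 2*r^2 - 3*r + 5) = -9*r^5 + r^4 + r^3 - 3*r^2 + r - 8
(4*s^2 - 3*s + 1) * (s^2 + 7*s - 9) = 4*s^4 + 25*s^3 - 56*s^2 + 34*s - 9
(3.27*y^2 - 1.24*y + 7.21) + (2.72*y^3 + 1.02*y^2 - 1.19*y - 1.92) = 2.72*y^3 + 4.29*y^2 - 2.43*y + 5.29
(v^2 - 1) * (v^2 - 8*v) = v^4 - 8*v^3 - v^2 + 8*v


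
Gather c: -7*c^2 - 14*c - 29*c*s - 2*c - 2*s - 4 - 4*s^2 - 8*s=-7*c^2 + c*(-29*s - 16) - 4*s^2 - 10*s - 4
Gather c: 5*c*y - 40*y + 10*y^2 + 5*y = 5*c*y + 10*y^2 - 35*y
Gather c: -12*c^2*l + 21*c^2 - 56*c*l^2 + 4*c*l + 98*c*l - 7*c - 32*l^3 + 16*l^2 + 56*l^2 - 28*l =c^2*(21 - 12*l) + c*(-56*l^2 + 102*l - 7) - 32*l^3 + 72*l^2 - 28*l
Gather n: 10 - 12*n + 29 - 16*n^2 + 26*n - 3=-16*n^2 + 14*n + 36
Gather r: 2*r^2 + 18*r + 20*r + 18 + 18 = 2*r^2 + 38*r + 36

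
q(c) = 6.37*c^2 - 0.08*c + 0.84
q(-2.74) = 48.88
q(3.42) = 75.07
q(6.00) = 229.68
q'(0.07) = 0.81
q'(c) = 12.74*c - 0.08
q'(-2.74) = -34.99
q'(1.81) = 22.98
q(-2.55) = 42.46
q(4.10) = 107.59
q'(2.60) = 33.04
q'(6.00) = 76.36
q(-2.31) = 35.02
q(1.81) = 21.56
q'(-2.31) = -29.51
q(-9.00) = 517.53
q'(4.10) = 52.15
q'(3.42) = 43.49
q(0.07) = 0.87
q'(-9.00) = -114.74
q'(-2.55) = -32.57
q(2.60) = 43.69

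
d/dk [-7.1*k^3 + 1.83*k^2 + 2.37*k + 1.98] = -21.3*k^2 + 3.66*k + 2.37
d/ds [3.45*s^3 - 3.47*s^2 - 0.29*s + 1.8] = 10.35*s^2 - 6.94*s - 0.29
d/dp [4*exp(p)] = 4*exp(p)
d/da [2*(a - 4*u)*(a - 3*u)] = 4*a - 14*u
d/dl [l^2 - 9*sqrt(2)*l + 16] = 2*l - 9*sqrt(2)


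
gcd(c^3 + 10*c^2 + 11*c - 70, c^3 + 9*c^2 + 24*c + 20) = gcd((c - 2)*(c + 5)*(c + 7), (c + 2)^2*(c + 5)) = c + 5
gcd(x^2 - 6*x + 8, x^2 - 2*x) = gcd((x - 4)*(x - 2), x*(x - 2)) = x - 2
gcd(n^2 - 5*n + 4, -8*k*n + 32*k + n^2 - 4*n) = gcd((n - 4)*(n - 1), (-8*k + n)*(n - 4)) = n - 4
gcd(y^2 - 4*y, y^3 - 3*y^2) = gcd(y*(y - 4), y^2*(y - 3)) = y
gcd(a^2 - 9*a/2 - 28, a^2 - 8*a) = a - 8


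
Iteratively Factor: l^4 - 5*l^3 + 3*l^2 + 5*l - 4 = (l - 1)*(l^3 - 4*l^2 - l + 4) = (l - 4)*(l - 1)*(l^2 - 1) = (l - 4)*(l - 1)^2*(l + 1)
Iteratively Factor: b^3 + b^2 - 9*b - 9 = (b + 3)*(b^2 - 2*b - 3) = (b + 1)*(b + 3)*(b - 3)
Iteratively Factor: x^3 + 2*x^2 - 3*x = (x - 1)*(x^2 + 3*x) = (x - 1)*(x + 3)*(x)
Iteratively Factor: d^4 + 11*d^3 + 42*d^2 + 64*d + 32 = (d + 1)*(d^3 + 10*d^2 + 32*d + 32) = (d + 1)*(d + 2)*(d^2 + 8*d + 16) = (d + 1)*(d + 2)*(d + 4)*(d + 4)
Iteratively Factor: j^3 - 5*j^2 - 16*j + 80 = (j - 5)*(j^2 - 16) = (j - 5)*(j + 4)*(j - 4)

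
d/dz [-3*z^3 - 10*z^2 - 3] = z*(-9*z - 20)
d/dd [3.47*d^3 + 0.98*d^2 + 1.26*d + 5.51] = 10.41*d^2 + 1.96*d + 1.26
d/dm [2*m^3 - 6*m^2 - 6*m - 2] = 6*m^2 - 12*m - 6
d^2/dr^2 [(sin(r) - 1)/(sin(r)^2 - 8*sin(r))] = (-sin(r)^2 - 4*sin(r) - 22 + 58/sin(r) + 48/sin(r)^2 - 128/sin(r)^3)/(sin(r) - 8)^3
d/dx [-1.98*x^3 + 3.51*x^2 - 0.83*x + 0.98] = -5.94*x^2 + 7.02*x - 0.83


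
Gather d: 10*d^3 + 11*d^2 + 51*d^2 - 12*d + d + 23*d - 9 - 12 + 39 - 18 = 10*d^3 + 62*d^2 + 12*d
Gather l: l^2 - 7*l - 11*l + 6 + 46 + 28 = l^2 - 18*l + 80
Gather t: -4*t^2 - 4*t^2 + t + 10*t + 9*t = -8*t^2 + 20*t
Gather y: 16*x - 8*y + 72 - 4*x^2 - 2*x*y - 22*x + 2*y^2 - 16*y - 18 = -4*x^2 - 6*x + 2*y^2 + y*(-2*x - 24) + 54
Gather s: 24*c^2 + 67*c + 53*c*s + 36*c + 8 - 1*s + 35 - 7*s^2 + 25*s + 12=24*c^2 + 103*c - 7*s^2 + s*(53*c + 24) + 55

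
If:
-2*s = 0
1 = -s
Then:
No Solution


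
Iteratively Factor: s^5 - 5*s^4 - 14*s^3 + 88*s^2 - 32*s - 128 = (s - 2)*(s^4 - 3*s^3 - 20*s^2 + 48*s + 64) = (s - 4)*(s - 2)*(s^3 + s^2 - 16*s - 16) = (s - 4)*(s - 2)*(s + 4)*(s^2 - 3*s - 4) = (s - 4)^2*(s - 2)*(s + 4)*(s + 1)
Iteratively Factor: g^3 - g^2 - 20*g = (g + 4)*(g^2 - 5*g) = (g - 5)*(g + 4)*(g)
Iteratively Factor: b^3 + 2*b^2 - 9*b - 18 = (b - 3)*(b^2 + 5*b + 6) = (b - 3)*(b + 2)*(b + 3)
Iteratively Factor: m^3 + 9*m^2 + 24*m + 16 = (m + 4)*(m^2 + 5*m + 4) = (m + 4)^2*(m + 1)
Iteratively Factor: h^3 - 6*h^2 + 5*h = (h - 1)*(h^2 - 5*h) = h*(h - 1)*(h - 5)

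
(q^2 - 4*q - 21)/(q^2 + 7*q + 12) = (q - 7)/(q + 4)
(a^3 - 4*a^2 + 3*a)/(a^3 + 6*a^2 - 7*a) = (a - 3)/(a + 7)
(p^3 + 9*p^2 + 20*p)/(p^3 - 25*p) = (p + 4)/(p - 5)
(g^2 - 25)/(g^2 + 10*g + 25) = (g - 5)/(g + 5)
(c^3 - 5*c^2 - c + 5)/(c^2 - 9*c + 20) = (c^2 - 1)/(c - 4)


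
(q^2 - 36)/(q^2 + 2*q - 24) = (q - 6)/(q - 4)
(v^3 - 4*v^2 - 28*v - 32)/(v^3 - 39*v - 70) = (v^2 - 6*v - 16)/(v^2 - 2*v - 35)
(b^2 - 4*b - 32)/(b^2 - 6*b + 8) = (b^2 - 4*b - 32)/(b^2 - 6*b + 8)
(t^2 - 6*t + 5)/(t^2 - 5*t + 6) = (t^2 - 6*t + 5)/(t^2 - 5*t + 6)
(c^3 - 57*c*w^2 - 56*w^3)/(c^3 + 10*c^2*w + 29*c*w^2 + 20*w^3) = (c^2 - c*w - 56*w^2)/(c^2 + 9*c*w + 20*w^2)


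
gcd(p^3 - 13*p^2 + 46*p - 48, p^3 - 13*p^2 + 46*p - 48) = p^3 - 13*p^2 + 46*p - 48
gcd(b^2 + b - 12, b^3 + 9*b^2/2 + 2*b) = b + 4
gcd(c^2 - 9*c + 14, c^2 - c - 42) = c - 7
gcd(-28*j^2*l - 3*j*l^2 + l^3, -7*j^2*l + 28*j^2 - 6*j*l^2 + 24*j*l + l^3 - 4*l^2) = 7*j - l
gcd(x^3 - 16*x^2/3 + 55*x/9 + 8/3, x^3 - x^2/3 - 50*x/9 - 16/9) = x^2 - 7*x/3 - 8/9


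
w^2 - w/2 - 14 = (w - 4)*(w + 7/2)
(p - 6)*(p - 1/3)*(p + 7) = p^3 + 2*p^2/3 - 127*p/3 + 14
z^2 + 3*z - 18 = (z - 3)*(z + 6)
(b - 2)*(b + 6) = b^2 + 4*b - 12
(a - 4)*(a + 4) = a^2 - 16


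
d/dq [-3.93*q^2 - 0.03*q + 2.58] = -7.86*q - 0.03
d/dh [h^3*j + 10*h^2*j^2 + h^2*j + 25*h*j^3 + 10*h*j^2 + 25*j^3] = j*(3*h^2 + 20*h*j + 2*h + 25*j^2 + 10*j)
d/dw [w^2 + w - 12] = 2*w + 1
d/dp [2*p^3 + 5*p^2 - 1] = 2*p*(3*p + 5)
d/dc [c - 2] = 1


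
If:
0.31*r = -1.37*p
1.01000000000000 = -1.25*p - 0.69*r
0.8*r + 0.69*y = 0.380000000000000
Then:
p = 0.56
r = -2.48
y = 3.43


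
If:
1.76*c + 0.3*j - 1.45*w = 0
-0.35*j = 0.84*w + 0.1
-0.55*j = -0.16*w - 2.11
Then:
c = -1.84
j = 3.39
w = -1.53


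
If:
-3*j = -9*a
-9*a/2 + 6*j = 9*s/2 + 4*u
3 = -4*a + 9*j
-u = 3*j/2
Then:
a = 3/23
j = 9/23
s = 21/23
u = -27/46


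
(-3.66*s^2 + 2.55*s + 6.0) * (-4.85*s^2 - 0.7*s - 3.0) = 17.751*s^4 - 9.8055*s^3 - 19.905*s^2 - 11.85*s - 18.0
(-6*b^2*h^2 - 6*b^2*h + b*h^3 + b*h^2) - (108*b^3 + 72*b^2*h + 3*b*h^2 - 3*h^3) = -108*b^3 - 6*b^2*h^2 - 78*b^2*h + b*h^3 - 2*b*h^2 + 3*h^3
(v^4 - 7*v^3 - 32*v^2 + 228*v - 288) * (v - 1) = v^5 - 8*v^4 - 25*v^3 + 260*v^2 - 516*v + 288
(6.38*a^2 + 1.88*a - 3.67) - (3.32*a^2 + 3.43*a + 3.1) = 3.06*a^2 - 1.55*a - 6.77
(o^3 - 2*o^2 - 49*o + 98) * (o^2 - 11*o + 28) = o^5 - 13*o^4 + o^3 + 581*o^2 - 2450*o + 2744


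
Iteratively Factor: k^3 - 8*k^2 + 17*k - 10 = (k - 2)*(k^2 - 6*k + 5) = (k - 2)*(k - 1)*(k - 5)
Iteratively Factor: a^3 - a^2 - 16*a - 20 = (a - 5)*(a^2 + 4*a + 4) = (a - 5)*(a + 2)*(a + 2)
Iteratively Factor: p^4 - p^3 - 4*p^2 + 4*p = (p)*(p^3 - p^2 - 4*p + 4) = p*(p + 2)*(p^2 - 3*p + 2) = p*(p - 2)*(p + 2)*(p - 1)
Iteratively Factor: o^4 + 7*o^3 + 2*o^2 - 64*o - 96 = (o + 2)*(o^3 + 5*o^2 - 8*o - 48) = (o - 3)*(o + 2)*(o^2 + 8*o + 16) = (o - 3)*(o + 2)*(o + 4)*(o + 4)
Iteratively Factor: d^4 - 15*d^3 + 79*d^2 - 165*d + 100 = (d - 5)*(d^3 - 10*d^2 + 29*d - 20) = (d - 5)*(d - 1)*(d^2 - 9*d + 20) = (d - 5)*(d - 4)*(d - 1)*(d - 5)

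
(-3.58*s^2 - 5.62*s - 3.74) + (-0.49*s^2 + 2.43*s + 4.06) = -4.07*s^2 - 3.19*s + 0.319999999999999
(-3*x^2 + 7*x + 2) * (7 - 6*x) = 18*x^3 - 63*x^2 + 37*x + 14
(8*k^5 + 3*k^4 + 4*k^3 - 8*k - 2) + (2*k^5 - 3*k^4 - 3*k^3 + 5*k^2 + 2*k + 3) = 10*k^5 + k^3 + 5*k^2 - 6*k + 1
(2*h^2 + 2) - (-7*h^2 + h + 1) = 9*h^2 - h + 1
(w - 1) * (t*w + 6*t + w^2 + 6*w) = t*w^2 + 5*t*w - 6*t + w^3 + 5*w^2 - 6*w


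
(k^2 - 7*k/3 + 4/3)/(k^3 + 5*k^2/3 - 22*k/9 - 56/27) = 9*(k - 1)/(9*k^2 + 27*k + 14)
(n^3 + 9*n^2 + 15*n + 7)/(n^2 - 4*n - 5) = (n^2 + 8*n + 7)/(n - 5)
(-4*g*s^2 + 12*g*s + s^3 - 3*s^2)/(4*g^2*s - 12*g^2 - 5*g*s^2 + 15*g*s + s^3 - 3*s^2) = s/(-g + s)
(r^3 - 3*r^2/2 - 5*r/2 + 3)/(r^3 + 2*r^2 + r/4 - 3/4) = 2*(r^2 - 3*r + 2)/(2*r^2 + r - 1)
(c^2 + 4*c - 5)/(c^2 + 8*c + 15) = (c - 1)/(c + 3)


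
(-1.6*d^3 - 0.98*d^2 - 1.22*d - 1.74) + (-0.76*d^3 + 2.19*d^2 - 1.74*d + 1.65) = -2.36*d^3 + 1.21*d^2 - 2.96*d - 0.0900000000000001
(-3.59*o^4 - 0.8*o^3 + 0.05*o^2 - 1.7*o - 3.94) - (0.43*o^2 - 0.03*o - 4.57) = -3.59*o^4 - 0.8*o^3 - 0.38*o^2 - 1.67*o + 0.63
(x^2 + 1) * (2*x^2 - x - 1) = 2*x^4 - x^3 + x^2 - x - 1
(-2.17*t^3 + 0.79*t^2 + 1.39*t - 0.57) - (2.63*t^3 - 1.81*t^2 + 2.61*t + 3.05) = -4.8*t^3 + 2.6*t^2 - 1.22*t - 3.62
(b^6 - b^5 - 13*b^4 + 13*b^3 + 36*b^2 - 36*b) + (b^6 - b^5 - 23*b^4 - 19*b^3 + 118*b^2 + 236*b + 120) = 2*b^6 - 2*b^5 - 36*b^4 - 6*b^3 + 154*b^2 + 200*b + 120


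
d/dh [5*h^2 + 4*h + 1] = 10*h + 4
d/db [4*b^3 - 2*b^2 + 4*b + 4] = 12*b^2 - 4*b + 4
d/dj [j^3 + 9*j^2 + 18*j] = 3*j^2 + 18*j + 18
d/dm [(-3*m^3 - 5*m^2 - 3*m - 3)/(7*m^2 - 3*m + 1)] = (-21*m^4 + 18*m^3 + 27*m^2 + 32*m - 12)/(49*m^4 - 42*m^3 + 23*m^2 - 6*m + 1)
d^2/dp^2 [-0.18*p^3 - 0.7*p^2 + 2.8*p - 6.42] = -1.08*p - 1.4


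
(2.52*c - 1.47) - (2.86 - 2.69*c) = 5.21*c - 4.33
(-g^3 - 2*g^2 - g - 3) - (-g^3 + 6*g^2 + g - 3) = -8*g^2 - 2*g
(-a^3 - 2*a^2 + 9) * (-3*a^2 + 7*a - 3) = 3*a^5 - a^4 - 11*a^3 - 21*a^2 + 63*a - 27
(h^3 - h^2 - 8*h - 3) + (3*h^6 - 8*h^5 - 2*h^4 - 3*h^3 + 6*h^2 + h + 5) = 3*h^6 - 8*h^5 - 2*h^4 - 2*h^3 + 5*h^2 - 7*h + 2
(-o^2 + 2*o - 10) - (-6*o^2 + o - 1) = 5*o^2 + o - 9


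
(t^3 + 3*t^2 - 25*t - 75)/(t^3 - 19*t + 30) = (t^2 - 2*t - 15)/(t^2 - 5*t + 6)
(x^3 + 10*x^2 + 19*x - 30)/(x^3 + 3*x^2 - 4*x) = (x^2 + 11*x + 30)/(x*(x + 4))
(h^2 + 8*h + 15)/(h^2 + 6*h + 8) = (h^2 + 8*h + 15)/(h^2 + 6*h + 8)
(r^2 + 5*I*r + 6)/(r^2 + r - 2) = (r^2 + 5*I*r + 6)/(r^2 + r - 2)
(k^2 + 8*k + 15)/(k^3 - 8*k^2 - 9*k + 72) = (k + 5)/(k^2 - 11*k + 24)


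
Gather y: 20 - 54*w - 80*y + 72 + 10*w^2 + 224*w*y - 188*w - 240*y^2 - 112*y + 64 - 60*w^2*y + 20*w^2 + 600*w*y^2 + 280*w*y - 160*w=30*w^2 - 402*w + y^2*(600*w - 240) + y*(-60*w^2 + 504*w - 192) + 156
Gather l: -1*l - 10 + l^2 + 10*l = l^2 + 9*l - 10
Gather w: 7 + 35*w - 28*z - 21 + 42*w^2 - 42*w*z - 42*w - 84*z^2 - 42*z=42*w^2 + w*(-42*z - 7) - 84*z^2 - 70*z - 14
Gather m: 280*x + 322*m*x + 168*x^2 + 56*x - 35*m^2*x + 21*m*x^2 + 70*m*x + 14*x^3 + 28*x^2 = -35*m^2*x + m*(21*x^2 + 392*x) + 14*x^3 + 196*x^2 + 336*x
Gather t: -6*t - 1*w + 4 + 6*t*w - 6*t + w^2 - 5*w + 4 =t*(6*w - 12) + w^2 - 6*w + 8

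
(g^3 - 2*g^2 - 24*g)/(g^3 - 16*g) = (g - 6)/(g - 4)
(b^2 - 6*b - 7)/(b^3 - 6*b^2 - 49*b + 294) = (b + 1)/(b^2 + b - 42)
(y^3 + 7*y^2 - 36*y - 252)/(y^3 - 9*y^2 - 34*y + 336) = (y^2 + y - 42)/(y^2 - 15*y + 56)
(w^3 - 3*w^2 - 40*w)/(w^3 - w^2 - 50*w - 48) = w*(w + 5)/(w^2 + 7*w + 6)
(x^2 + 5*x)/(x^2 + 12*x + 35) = x/(x + 7)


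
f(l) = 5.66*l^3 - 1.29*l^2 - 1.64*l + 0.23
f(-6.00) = -1258.93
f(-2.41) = -82.54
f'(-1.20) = 25.91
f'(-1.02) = 18.66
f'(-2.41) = 103.20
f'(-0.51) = 4.09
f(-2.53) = -95.54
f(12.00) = 9575.27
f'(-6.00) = 625.12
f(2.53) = 79.48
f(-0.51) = -0.02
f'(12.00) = 2412.52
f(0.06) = 0.13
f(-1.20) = -9.44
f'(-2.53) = 113.57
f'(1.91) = 55.38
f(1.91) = 31.83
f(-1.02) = -5.45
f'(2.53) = 100.52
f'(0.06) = -1.73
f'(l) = 16.98*l^2 - 2.58*l - 1.64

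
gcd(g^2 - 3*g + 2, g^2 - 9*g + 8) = g - 1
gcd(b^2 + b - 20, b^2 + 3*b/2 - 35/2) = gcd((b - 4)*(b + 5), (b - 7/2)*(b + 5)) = b + 5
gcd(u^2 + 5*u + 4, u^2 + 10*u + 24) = u + 4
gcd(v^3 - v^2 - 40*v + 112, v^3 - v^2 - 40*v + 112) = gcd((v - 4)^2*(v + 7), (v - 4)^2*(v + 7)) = v^3 - v^2 - 40*v + 112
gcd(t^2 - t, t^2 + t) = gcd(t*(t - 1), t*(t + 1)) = t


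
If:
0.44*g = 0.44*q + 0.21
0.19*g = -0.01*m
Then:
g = q + 0.477272727272727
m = -19.0*q - 9.06818181818182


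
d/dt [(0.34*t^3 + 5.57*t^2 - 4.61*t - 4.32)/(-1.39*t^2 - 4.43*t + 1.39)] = (-0.4726*t^4 - 3.0124*t^3 - 29.6652*t^2 + 3.475*t - 25.5455)/(1.9321*t^4 + 12.3154*t^3 + 15.7607*t^2 - 12.3154*t + 1.9321)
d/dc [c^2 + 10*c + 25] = 2*c + 10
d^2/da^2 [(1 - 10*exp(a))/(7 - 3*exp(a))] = (201*exp(a) + 469)*exp(a)/(27*exp(3*a) - 189*exp(2*a) + 441*exp(a) - 343)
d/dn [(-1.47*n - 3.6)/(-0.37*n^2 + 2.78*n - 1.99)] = (-0.5439*n^2 - 2.664*n + 12.9333)/(0.1369*n^4 - 2.0572*n^3 + 9.201*n^2 - 11.0644*n + 3.9601)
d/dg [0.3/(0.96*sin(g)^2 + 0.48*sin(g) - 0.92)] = -(0.576*sin(g) + 0.144)*cos(g)/(0.96*sin(g)^2 + 0.48*sin(g) - 0.92)^2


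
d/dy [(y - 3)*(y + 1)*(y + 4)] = 3*y^2 + 4*y - 11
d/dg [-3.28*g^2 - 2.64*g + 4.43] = -6.56*g - 2.64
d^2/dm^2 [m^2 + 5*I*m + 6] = 2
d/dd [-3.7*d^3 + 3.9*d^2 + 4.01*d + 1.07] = -11.1*d^2 + 7.8*d + 4.01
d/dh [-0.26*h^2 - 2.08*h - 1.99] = -0.52*h - 2.08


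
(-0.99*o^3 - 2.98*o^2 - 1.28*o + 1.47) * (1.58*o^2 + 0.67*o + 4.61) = -1.5642*o^5 - 5.3717*o^4 - 8.5829*o^3 - 12.2728*o^2 - 4.9159*o + 6.7767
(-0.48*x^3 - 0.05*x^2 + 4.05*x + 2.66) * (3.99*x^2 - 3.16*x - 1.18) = -1.9152*x^5 + 1.3173*x^4 + 16.8839*x^3 - 2.1256*x^2 - 13.1846*x - 3.1388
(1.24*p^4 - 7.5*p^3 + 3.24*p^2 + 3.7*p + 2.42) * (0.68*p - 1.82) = 0.8432*p^5 - 7.3568*p^4 + 15.8532*p^3 - 3.3808*p^2 - 5.0884*p - 4.4044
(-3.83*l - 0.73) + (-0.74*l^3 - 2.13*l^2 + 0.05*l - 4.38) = -0.74*l^3 - 2.13*l^2 - 3.78*l - 5.11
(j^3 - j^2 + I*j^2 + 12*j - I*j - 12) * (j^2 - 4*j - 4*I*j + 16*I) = j^5 - 5*j^4 - 3*I*j^4 + 20*j^3 + 15*I*j^3 - 80*j^2 - 60*I*j^2 + 64*j + 240*I*j - 192*I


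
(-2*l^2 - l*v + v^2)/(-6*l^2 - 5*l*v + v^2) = (-2*l + v)/(-6*l + v)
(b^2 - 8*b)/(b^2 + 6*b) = (b - 8)/(b + 6)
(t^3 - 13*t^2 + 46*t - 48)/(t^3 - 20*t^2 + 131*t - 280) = (t^2 - 5*t + 6)/(t^2 - 12*t + 35)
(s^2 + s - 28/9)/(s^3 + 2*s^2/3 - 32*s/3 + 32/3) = (s + 7/3)/(s^2 + 2*s - 8)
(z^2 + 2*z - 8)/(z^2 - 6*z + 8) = (z + 4)/(z - 4)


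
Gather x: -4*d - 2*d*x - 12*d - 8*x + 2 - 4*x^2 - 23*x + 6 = -16*d - 4*x^2 + x*(-2*d - 31) + 8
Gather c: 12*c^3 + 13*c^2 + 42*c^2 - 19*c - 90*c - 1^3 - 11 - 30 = 12*c^3 + 55*c^2 - 109*c - 42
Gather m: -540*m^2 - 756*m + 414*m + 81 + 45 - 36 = -540*m^2 - 342*m + 90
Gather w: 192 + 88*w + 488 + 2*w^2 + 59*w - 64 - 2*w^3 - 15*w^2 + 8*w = -2*w^3 - 13*w^2 + 155*w + 616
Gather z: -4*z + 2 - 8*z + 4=6 - 12*z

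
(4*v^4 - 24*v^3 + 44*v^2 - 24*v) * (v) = 4*v^5 - 24*v^4 + 44*v^3 - 24*v^2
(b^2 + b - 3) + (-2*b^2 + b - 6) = -b^2 + 2*b - 9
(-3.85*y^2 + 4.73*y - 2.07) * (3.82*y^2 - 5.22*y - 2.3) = -14.707*y^4 + 38.1656*y^3 - 23.743*y^2 - 0.0736000000000008*y + 4.761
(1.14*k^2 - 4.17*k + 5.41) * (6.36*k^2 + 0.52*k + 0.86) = 7.2504*k^4 - 25.9284*k^3 + 33.2196*k^2 - 0.773*k + 4.6526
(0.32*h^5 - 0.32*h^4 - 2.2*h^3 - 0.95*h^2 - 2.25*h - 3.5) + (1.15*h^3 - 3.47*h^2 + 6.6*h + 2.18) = 0.32*h^5 - 0.32*h^4 - 1.05*h^3 - 4.42*h^2 + 4.35*h - 1.32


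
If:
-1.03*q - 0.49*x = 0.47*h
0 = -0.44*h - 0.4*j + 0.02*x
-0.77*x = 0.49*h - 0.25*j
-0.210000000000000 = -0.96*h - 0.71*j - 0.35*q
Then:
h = 1.39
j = -1.59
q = 0.03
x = -1.40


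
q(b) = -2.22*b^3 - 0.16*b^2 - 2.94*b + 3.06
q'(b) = -6.66*b^2 - 0.32*b - 2.94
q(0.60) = 0.76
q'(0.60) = -5.53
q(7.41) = -930.76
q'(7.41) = -371.00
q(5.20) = -328.70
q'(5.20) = -184.69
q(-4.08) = 163.17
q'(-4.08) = -112.50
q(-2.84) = 60.97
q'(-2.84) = -55.75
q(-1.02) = 8.25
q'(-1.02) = -9.54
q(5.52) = -391.44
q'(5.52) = -207.64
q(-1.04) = 8.44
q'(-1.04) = -9.81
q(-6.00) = 494.46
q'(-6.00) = -240.78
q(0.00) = 3.06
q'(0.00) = -2.94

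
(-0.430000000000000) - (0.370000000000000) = -0.800000000000000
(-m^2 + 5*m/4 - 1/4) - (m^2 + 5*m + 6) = -2*m^2 - 15*m/4 - 25/4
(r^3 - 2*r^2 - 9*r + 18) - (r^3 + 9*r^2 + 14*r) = -11*r^2 - 23*r + 18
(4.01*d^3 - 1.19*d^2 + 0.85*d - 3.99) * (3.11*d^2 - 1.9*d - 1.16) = 12.4711*d^5 - 11.3199*d^4 + 0.2529*d^3 - 12.6435*d^2 + 6.595*d + 4.6284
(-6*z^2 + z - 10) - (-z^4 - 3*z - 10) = z^4 - 6*z^2 + 4*z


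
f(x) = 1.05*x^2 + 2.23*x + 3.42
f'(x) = 2.1*x + 2.23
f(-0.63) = 2.43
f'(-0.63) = 0.91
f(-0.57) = 2.49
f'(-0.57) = 1.03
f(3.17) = 21.04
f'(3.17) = 8.89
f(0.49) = 4.76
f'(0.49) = 3.26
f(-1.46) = 2.40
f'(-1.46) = -0.84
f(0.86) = 6.11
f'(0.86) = 4.04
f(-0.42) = 2.67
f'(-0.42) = 1.35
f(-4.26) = 12.98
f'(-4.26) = -6.72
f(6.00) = 54.60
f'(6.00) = 14.83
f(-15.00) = 206.22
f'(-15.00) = -29.27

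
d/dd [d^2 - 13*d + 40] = 2*d - 13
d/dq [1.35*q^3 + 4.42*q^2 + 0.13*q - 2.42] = 4.05*q^2 + 8.84*q + 0.13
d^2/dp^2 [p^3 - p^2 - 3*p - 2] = 6*p - 2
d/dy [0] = 0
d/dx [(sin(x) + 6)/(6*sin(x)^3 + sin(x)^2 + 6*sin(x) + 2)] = -(12*sin(x)^3 + 109*sin(x)^2 + 12*sin(x) + 34)*cos(x)/(6*sin(x)^3 + sin(x)^2 + 6*sin(x) + 2)^2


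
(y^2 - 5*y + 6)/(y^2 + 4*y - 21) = (y - 2)/(y + 7)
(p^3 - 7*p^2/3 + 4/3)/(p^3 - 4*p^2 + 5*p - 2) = (p + 2/3)/(p - 1)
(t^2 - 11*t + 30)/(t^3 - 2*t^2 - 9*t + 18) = (t^2 - 11*t + 30)/(t^3 - 2*t^2 - 9*t + 18)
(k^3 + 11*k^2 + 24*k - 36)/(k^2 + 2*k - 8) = (k^3 + 11*k^2 + 24*k - 36)/(k^2 + 2*k - 8)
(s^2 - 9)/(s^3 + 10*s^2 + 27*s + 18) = (s - 3)/(s^2 + 7*s + 6)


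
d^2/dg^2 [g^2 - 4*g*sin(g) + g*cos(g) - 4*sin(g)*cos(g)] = 4*g*sin(g) - g*cos(g) - 2*sin(g) + 8*sin(2*g) - 8*cos(g) + 2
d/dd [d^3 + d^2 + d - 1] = 3*d^2 + 2*d + 1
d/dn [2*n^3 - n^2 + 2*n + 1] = 6*n^2 - 2*n + 2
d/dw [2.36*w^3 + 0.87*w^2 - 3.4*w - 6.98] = 7.08*w^2 + 1.74*w - 3.4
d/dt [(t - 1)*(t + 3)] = 2*t + 2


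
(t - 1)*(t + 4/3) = t^2 + t/3 - 4/3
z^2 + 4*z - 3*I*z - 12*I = (z + 4)*(z - 3*I)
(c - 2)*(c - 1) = c^2 - 3*c + 2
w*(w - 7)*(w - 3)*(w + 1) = w^4 - 9*w^3 + 11*w^2 + 21*w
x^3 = x^3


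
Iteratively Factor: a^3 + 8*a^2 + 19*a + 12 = (a + 4)*(a^2 + 4*a + 3) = (a + 1)*(a + 4)*(a + 3)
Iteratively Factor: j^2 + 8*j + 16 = (j + 4)*(j + 4)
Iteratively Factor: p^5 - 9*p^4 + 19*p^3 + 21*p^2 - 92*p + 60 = (p - 2)*(p^4 - 7*p^3 + 5*p^2 + 31*p - 30) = (p - 3)*(p - 2)*(p^3 - 4*p^2 - 7*p + 10) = (p - 3)*(p - 2)*(p + 2)*(p^2 - 6*p + 5) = (p - 3)*(p - 2)*(p - 1)*(p + 2)*(p - 5)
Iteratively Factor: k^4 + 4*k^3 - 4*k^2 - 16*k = (k - 2)*(k^3 + 6*k^2 + 8*k) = k*(k - 2)*(k^2 + 6*k + 8) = k*(k - 2)*(k + 2)*(k + 4)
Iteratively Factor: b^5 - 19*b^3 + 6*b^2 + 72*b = (b - 3)*(b^4 + 3*b^3 - 10*b^2 - 24*b) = (b - 3)^2*(b^3 + 6*b^2 + 8*b) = (b - 3)^2*(b + 2)*(b^2 + 4*b) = (b - 3)^2*(b + 2)*(b + 4)*(b)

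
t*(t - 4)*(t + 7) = t^3 + 3*t^2 - 28*t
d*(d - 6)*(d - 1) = d^3 - 7*d^2 + 6*d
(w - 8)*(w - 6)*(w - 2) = w^3 - 16*w^2 + 76*w - 96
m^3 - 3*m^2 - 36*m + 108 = (m - 6)*(m - 3)*(m + 6)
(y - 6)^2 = y^2 - 12*y + 36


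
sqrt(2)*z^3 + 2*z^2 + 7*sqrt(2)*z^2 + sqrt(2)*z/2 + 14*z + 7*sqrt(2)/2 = (z + 7)*(z + sqrt(2)/2)*(sqrt(2)*z + 1)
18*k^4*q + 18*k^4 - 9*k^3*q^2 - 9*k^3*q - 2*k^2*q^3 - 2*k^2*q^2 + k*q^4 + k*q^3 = (-3*k + q)*(-2*k + q)*(3*k + q)*(k*q + k)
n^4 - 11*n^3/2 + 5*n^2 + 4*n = n*(n - 4)*(n - 2)*(n + 1/2)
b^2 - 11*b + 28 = (b - 7)*(b - 4)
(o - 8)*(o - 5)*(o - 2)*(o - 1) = o^4 - 16*o^3 + 81*o^2 - 146*o + 80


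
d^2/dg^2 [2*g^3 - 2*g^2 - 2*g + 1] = 12*g - 4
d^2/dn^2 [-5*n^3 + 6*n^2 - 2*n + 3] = 12 - 30*n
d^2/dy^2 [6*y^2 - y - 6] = 12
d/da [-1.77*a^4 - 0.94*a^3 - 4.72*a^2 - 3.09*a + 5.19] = -7.08*a^3 - 2.82*a^2 - 9.44*a - 3.09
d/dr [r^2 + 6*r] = 2*r + 6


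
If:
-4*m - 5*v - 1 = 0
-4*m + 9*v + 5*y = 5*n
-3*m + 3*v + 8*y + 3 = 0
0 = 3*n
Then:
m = -132/313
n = 0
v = 43/313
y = -183/313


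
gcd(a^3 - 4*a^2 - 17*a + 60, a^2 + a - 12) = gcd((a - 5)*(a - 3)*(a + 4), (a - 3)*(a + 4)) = a^2 + a - 12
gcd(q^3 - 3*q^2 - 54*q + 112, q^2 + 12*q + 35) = q + 7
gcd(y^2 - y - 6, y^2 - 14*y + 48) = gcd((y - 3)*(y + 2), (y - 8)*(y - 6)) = 1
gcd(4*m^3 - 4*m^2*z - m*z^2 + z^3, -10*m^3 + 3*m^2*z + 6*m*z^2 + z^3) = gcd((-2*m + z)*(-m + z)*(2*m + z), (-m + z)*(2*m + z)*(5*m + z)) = -2*m^2 + m*z + z^2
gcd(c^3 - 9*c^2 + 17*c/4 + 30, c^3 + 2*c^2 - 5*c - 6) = 1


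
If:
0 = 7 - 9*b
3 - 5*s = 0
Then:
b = 7/9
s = 3/5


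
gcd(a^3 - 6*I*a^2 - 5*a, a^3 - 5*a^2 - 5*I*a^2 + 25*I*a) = a^2 - 5*I*a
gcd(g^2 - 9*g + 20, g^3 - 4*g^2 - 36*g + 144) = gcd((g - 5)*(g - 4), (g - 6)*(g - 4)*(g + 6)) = g - 4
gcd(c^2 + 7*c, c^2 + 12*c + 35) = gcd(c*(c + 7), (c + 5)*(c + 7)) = c + 7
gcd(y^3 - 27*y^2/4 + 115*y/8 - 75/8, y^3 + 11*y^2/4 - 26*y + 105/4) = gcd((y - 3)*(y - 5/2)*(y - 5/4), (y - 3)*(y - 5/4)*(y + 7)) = y^2 - 17*y/4 + 15/4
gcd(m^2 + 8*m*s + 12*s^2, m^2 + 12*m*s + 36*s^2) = m + 6*s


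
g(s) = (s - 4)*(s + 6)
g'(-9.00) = -16.00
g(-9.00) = 39.00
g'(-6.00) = -10.00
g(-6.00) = 0.00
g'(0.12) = 2.24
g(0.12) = -23.75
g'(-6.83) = -11.66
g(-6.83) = 8.99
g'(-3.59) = -5.18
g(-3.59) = -18.29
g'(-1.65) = -1.30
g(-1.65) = -24.58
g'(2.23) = 6.46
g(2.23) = -14.57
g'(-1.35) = -0.70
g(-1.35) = -24.88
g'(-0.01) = 1.98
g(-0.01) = -24.02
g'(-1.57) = -1.14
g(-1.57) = -24.68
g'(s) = 2*s + 2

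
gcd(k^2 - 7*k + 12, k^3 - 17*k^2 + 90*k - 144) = k - 3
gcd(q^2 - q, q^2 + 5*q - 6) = q - 1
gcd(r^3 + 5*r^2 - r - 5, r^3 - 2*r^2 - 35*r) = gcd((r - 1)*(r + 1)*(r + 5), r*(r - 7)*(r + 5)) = r + 5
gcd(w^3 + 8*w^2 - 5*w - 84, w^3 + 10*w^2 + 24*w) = w + 4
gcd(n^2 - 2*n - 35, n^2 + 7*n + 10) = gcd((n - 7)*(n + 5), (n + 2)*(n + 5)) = n + 5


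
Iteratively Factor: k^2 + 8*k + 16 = (k + 4)*(k + 4)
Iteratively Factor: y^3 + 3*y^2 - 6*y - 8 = (y + 1)*(y^2 + 2*y - 8) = (y - 2)*(y + 1)*(y + 4)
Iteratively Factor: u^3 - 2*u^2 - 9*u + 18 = (u - 3)*(u^2 + u - 6) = (u - 3)*(u - 2)*(u + 3)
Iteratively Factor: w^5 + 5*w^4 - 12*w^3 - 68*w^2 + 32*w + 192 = (w - 2)*(w^4 + 7*w^3 + 2*w^2 - 64*w - 96) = (w - 3)*(w - 2)*(w^3 + 10*w^2 + 32*w + 32) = (w - 3)*(w - 2)*(w + 2)*(w^2 + 8*w + 16) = (w - 3)*(w - 2)*(w + 2)*(w + 4)*(w + 4)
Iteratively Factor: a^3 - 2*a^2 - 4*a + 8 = (a - 2)*(a^2 - 4) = (a - 2)^2*(a + 2)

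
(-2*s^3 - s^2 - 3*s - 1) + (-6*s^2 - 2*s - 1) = -2*s^3 - 7*s^2 - 5*s - 2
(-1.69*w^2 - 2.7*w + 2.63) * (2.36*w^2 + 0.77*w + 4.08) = -3.9884*w^4 - 7.6733*w^3 - 2.7674*w^2 - 8.9909*w + 10.7304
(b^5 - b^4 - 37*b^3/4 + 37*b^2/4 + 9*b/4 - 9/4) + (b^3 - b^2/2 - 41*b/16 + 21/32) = b^5 - b^4 - 33*b^3/4 + 35*b^2/4 - 5*b/16 - 51/32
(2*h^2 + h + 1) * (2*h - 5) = 4*h^3 - 8*h^2 - 3*h - 5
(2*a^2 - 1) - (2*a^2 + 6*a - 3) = 2 - 6*a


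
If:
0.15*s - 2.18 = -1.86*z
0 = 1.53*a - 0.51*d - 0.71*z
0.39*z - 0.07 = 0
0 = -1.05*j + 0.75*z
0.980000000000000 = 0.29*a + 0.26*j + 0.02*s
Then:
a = 2.42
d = 7.00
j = 0.13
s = 12.31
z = 0.18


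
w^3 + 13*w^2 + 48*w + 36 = (w + 1)*(w + 6)^2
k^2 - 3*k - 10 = (k - 5)*(k + 2)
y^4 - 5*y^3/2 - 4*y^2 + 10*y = y*(y - 5/2)*(y - 2)*(y + 2)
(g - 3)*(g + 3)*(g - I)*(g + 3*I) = g^4 + 2*I*g^3 - 6*g^2 - 18*I*g - 27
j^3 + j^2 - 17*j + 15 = (j - 3)*(j - 1)*(j + 5)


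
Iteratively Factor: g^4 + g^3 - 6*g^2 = (g)*(g^3 + g^2 - 6*g) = g*(g + 3)*(g^2 - 2*g) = g*(g - 2)*(g + 3)*(g)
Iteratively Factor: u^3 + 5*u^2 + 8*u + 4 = (u + 1)*(u^2 + 4*u + 4) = (u + 1)*(u + 2)*(u + 2)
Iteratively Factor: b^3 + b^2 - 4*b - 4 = (b - 2)*(b^2 + 3*b + 2) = (b - 2)*(b + 1)*(b + 2)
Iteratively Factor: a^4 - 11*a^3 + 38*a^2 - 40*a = (a - 2)*(a^3 - 9*a^2 + 20*a) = a*(a - 2)*(a^2 - 9*a + 20) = a*(a - 5)*(a - 2)*(a - 4)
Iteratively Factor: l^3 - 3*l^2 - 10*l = (l - 5)*(l^2 + 2*l) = l*(l - 5)*(l + 2)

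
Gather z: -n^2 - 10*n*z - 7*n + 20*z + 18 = -n^2 - 7*n + z*(20 - 10*n) + 18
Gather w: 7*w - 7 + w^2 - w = w^2 + 6*w - 7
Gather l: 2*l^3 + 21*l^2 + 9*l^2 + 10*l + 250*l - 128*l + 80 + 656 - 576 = 2*l^3 + 30*l^2 + 132*l + 160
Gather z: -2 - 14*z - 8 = -14*z - 10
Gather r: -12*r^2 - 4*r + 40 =-12*r^2 - 4*r + 40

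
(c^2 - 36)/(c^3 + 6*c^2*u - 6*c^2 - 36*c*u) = (c + 6)/(c*(c + 6*u))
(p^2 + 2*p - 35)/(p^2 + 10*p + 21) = (p - 5)/(p + 3)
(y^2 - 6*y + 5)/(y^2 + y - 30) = (y - 1)/(y + 6)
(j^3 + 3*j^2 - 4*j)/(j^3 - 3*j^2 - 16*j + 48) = j*(j - 1)/(j^2 - 7*j + 12)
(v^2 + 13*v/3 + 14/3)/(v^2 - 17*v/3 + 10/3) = (3*v^2 + 13*v + 14)/(3*v^2 - 17*v + 10)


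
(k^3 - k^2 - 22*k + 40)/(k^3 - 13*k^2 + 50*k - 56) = (k + 5)/(k - 7)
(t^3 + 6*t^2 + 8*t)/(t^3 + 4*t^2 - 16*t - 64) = t*(t + 2)/(t^2 - 16)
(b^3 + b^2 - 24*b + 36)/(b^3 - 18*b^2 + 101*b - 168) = (b^2 + 4*b - 12)/(b^2 - 15*b + 56)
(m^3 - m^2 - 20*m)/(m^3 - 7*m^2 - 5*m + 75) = m*(m + 4)/(m^2 - 2*m - 15)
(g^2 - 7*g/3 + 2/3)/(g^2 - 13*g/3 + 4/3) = (g - 2)/(g - 4)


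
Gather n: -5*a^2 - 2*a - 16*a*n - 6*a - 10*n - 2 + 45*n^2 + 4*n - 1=-5*a^2 - 8*a + 45*n^2 + n*(-16*a - 6) - 3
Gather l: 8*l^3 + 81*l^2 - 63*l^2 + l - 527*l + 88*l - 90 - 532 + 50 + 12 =8*l^3 + 18*l^2 - 438*l - 560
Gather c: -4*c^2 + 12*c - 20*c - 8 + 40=-4*c^2 - 8*c + 32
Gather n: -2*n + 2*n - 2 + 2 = 0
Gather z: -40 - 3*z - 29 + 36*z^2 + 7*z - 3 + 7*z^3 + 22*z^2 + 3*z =7*z^3 + 58*z^2 + 7*z - 72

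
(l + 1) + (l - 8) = 2*l - 7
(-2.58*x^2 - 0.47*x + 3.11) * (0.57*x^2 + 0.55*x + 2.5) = -1.4706*x^4 - 1.6869*x^3 - 4.9358*x^2 + 0.5355*x + 7.775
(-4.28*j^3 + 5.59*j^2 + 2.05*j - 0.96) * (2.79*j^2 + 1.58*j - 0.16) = -11.9412*j^5 + 8.8337*j^4 + 15.2365*j^3 - 0.3338*j^2 - 1.8448*j + 0.1536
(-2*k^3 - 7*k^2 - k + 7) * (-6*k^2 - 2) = 12*k^5 + 42*k^4 + 10*k^3 - 28*k^2 + 2*k - 14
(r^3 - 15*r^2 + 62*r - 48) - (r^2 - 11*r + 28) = r^3 - 16*r^2 + 73*r - 76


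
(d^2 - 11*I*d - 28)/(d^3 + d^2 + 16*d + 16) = (d - 7*I)/(d^2 + d*(1 + 4*I) + 4*I)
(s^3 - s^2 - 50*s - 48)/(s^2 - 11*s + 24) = (s^2 + 7*s + 6)/(s - 3)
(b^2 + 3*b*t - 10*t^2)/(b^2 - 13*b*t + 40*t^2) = (b^2 + 3*b*t - 10*t^2)/(b^2 - 13*b*t + 40*t^2)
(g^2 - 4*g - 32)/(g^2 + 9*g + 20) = (g - 8)/(g + 5)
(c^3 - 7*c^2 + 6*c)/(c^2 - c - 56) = c*(-c^2 + 7*c - 6)/(-c^2 + c + 56)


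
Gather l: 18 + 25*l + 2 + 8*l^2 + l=8*l^2 + 26*l + 20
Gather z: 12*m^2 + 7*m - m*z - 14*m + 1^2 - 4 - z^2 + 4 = 12*m^2 - m*z - 7*m - z^2 + 1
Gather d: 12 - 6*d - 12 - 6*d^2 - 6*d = -6*d^2 - 12*d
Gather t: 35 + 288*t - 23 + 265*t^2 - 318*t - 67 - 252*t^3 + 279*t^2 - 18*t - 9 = -252*t^3 + 544*t^2 - 48*t - 64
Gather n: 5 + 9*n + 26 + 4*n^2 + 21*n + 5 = 4*n^2 + 30*n + 36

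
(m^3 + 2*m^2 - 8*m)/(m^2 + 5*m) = (m^2 + 2*m - 8)/(m + 5)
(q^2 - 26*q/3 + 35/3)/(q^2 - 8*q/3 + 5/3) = (q - 7)/(q - 1)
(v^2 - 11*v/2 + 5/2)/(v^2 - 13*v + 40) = (v - 1/2)/(v - 8)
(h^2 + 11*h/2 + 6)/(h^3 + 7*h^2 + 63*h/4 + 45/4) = 2*(h + 4)/(2*h^2 + 11*h + 15)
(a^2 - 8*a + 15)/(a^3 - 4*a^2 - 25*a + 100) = (a - 3)/(a^2 + a - 20)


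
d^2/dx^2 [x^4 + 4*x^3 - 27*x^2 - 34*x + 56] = 12*x^2 + 24*x - 54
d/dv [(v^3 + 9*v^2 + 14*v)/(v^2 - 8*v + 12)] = (v^4 - 16*v^3 - 50*v^2 + 216*v + 168)/(v^4 - 16*v^3 + 88*v^2 - 192*v + 144)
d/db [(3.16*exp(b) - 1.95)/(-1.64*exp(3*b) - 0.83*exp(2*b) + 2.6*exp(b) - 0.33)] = (10.3648*exp(3*b) - 6.9712*exp(2*b) - 3.237*exp(b) + 4.0272)*exp(b)/(2.6896*exp(6*b) + 2.7224*exp(5*b) - 7.8391*exp(4*b) - 3.2336*exp(3*b) + 7.3078*exp(2*b) - 1.716*exp(b) + 0.1089)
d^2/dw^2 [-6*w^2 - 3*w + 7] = -12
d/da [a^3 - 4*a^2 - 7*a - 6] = 3*a^2 - 8*a - 7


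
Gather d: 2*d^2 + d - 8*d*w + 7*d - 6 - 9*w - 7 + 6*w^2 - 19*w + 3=2*d^2 + d*(8 - 8*w) + 6*w^2 - 28*w - 10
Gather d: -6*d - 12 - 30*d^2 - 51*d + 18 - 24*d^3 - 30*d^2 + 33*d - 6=-24*d^3 - 60*d^2 - 24*d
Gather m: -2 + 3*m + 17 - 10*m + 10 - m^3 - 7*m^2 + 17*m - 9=-m^3 - 7*m^2 + 10*m + 16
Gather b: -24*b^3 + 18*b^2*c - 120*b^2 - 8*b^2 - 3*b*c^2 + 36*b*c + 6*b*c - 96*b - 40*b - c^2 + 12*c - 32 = -24*b^3 + b^2*(18*c - 128) + b*(-3*c^2 + 42*c - 136) - c^2 + 12*c - 32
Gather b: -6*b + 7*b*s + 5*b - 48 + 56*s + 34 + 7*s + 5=b*(7*s - 1) + 63*s - 9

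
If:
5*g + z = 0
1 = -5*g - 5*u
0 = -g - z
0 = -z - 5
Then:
No Solution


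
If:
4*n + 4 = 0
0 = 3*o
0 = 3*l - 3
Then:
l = 1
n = -1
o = 0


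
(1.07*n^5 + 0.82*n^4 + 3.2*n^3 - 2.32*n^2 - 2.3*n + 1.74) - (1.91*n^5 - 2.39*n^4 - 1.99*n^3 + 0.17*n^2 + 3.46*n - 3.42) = -0.84*n^5 + 3.21*n^4 + 5.19*n^3 - 2.49*n^2 - 5.76*n + 5.16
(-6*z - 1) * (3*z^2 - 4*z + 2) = -18*z^3 + 21*z^2 - 8*z - 2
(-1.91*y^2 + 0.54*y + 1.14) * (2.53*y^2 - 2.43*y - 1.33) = -4.8323*y^4 + 6.0075*y^3 + 4.1123*y^2 - 3.4884*y - 1.5162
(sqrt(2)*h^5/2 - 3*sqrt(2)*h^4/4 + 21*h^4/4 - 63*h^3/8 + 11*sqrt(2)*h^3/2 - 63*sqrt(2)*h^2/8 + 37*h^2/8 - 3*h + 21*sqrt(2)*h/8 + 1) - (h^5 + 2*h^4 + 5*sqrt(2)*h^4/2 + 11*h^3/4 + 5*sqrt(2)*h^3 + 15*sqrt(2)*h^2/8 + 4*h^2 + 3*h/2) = -h^5 + sqrt(2)*h^5/2 - 13*sqrt(2)*h^4/4 + 13*h^4/4 - 85*h^3/8 + sqrt(2)*h^3/2 - 39*sqrt(2)*h^2/4 + 5*h^2/8 - 9*h/2 + 21*sqrt(2)*h/8 + 1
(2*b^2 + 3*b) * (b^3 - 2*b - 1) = 2*b^5 + 3*b^4 - 4*b^3 - 8*b^2 - 3*b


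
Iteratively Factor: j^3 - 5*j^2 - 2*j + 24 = (j + 2)*(j^2 - 7*j + 12) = (j - 3)*(j + 2)*(j - 4)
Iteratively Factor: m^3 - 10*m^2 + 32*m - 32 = (m - 4)*(m^2 - 6*m + 8) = (m - 4)^2*(m - 2)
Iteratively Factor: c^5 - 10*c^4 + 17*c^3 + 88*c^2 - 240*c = (c - 4)*(c^4 - 6*c^3 - 7*c^2 + 60*c) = c*(c - 4)*(c^3 - 6*c^2 - 7*c + 60) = c*(c - 5)*(c - 4)*(c^2 - c - 12) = c*(c - 5)*(c - 4)^2*(c + 3)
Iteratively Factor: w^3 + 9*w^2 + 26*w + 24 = (w + 2)*(w^2 + 7*w + 12) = (w + 2)*(w + 4)*(w + 3)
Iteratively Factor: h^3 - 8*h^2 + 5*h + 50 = (h - 5)*(h^2 - 3*h - 10) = (h - 5)*(h + 2)*(h - 5)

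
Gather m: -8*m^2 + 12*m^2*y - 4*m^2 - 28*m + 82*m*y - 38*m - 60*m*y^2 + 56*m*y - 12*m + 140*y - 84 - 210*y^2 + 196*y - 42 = m^2*(12*y - 12) + m*(-60*y^2 + 138*y - 78) - 210*y^2 + 336*y - 126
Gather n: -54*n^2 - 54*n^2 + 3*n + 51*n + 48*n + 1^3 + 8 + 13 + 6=-108*n^2 + 102*n + 28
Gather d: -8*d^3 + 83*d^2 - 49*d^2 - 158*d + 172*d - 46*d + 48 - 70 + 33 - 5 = -8*d^3 + 34*d^2 - 32*d + 6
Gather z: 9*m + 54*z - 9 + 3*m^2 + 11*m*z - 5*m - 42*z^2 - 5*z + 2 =3*m^2 + 4*m - 42*z^2 + z*(11*m + 49) - 7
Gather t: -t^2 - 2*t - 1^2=-t^2 - 2*t - 1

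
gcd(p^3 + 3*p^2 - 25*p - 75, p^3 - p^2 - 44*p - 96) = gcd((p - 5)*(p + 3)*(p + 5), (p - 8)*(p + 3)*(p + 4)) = p + 3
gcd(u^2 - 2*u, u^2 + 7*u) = u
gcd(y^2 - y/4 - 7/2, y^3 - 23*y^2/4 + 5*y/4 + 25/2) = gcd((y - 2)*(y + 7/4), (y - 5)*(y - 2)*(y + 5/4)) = y - 2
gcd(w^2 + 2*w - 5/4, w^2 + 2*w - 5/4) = w^2 + 2*w - 5/4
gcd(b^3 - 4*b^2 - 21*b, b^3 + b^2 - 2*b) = b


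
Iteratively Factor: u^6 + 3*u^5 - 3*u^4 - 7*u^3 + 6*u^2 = (u - 1)*(u^5 + 4*u^4 + u^3 - 6*u^2) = (u - 1)*(u + 2)*(u^4 + 2*u^3 - 3*u^2) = (u - 1)*(u + 2)*(u + 3)*(u^3 - u^2) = u*(u - 1)*(u + 2)*(u + 3)*(u^2 - u) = u^2*(u - 1)*(u + 2)*(u + 3)*(u - 1)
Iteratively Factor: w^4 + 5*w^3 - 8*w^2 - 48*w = (w + 4)*(w^3 + w^2 - 12*w) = (w - 3)*(w + 4)*(w^2 + 4*w) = w*(w - 3)*(w + 4)*(w + 4)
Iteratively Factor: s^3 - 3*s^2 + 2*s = (s)*(s^2 - 3*s + 2) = s*(s - 2)*(s - 1)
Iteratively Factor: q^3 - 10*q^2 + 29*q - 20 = (q - 5)*(q^2 - 5*q + 4) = (q - 5)*(q - 4)*(q - 1)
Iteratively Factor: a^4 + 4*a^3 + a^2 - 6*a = (a + 2)*(a^3 + 2*a^2 - 3*a) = (a - 1)*(a + 2)*(a^2 + 3*a) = (a - 1)*(a + 2)*(a + 3)*(a)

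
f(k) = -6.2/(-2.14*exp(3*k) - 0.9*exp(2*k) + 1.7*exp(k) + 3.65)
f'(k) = -6.2*(6.42*exp(3*k) + 1.8*exp(2*k) - 1.7*exp(k))/(-2.14*exp(3*k) - 0.9*exp(2*k) + 1.7*exp(k) + 3.65)^2 = (-39.804*exp(2*k) - 11.16*exp(k) + 10.54)*exp(k)/(2.14*exp(3*k) + 0.9*exp(2*k) - 1.7*exp(k) - 3.65)^2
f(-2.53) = -1.64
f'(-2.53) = 0.05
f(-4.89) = -1.69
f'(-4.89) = 0.01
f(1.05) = 0.13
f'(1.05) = -0.42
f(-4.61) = -1.69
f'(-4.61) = 0.01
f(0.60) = 0.67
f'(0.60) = -3.06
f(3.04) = 0.00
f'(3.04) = -0.00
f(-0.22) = -1.86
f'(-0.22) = -1.74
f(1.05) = 0.13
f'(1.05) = -0.42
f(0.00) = -2.68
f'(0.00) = -7.58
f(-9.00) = -1.70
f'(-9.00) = 0.00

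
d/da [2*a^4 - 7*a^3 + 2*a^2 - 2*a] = 8*a^3 - 21*a^2 + 4*a - 2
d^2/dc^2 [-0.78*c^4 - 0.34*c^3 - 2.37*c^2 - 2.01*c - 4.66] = -9.36*c^2 - 2.04*c - 4.74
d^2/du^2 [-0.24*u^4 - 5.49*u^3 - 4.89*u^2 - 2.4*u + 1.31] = -2.88*u^2 - 32.94*u - 9.78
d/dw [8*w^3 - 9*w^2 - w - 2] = 24*w^2 - 18*w - 1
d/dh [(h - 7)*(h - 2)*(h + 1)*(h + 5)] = 4*h^3 - 9*h^2 - 70*h + 39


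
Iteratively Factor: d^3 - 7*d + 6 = (d - 2)*(d^2 + 2*d - 3) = (d - 2)*(d + 3)*(d - 1)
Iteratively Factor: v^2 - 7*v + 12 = (v - 3)*(v - 4)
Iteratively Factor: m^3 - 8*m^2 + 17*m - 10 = (m - 5)*(m^2 - 3*m + 2) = (m - 5)*(m - 2)*(m - 1)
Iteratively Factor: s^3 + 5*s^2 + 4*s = (s)*(s^2 + 5*s + 4) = s*(s + 4)*(s + 1)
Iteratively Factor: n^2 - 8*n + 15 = (n - 5)*(n - 3)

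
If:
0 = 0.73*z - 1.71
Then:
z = 2.34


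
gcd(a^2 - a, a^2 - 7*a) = a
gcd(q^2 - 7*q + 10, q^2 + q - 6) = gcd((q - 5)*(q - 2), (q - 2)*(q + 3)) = q - 2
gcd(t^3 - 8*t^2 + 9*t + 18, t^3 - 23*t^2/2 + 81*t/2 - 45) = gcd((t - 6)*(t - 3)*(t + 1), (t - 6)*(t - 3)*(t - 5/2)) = t^2 - 9*t + 18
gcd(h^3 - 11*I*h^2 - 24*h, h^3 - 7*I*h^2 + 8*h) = h^2 - 8*I*h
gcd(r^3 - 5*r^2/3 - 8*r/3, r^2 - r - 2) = r + 1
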